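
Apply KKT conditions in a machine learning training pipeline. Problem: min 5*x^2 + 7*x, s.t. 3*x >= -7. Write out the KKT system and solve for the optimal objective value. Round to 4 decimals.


Step 1: Try lambda = 0 (constraint inactive).
Stationarity: 2*5*x + 7 = 0
x* = -7/(2*5) = -0.7
Check constraint: 3*-0.7 = -2.1 >= -7 -- satisfied.
Step 2: Compute optimal value.
f(x*) = 5*(-0.7)^2 + 7*(-0.7) = -2.45


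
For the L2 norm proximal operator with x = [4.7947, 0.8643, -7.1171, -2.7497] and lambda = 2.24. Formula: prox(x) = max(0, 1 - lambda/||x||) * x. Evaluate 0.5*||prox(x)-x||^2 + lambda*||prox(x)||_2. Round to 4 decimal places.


Step 1: Compute ||x||.
||x|| = 9.0526
Step 2: Compute scaling factor.
scale = max(0, 1 - 2.24/9.0526) = 0.7526
Step 3: prox(x) = [3.6083, 0.6504, -5.356, -2.0693]
||prox(x)|| = 6.8126
Step 4: Proximal objective.
0.5*||prox-x||^2 = 2.5088
lambda*||prox|| = 15.2602
Total = 17.7691


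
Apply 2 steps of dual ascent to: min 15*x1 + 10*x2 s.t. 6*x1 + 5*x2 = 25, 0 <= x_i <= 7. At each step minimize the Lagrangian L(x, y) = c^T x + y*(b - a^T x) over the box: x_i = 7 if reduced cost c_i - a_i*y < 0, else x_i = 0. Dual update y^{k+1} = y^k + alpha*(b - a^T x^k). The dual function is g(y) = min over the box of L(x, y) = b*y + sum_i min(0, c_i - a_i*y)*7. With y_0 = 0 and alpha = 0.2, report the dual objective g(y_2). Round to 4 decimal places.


Dual ascent for LP: min 15*x1 + 10*x2, 6*x1 + 5*x2 = 25, 0 <= x_i <= 7
Step 1: y^k = 0.0, reduced costs: (15.0, 10.0)
  x^k = (0.0, 0.0), subgradient = b - a^T x = 25.0
  y^{k+1} = 0.0 + 0.2*25.0 = 5.0
Step 2: y^k = 5.0, reduced costs: (-15.0, -15.0)
  x^k = (7.0, 7.0), subgradient = b - a^T x = -52.0
  y^{k+1} = 5.0 + 0.2*-52.0 = -5.4
Dual objective at y_2 = -5.4: reduced costs (47.4, 37.0), box minimizer x = (0.0, 0.0)
g(y_2) = b*y + (c1 - a1*y)*x1 + (c2 - a2*y)*x2 = 25*(-5.4) + 47.4*0.0 + 37.0*0.0 = -135.0 + 0.0 + 0.0 = -135.0


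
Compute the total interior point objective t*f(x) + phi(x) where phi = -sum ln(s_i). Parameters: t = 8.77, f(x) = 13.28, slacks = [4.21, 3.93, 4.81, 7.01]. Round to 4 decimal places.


Step 1: Compute log-barrier.
ln values: [1.4375, 1.3686, 1.5707, 1.9473]
phi = -(1.4375 + 1.3686 + 1.5707 + 1.9473) = -6.3241
Step 2: Compute augmented objective.
t*f(x) = 8.77*13.28 = 116.4656
Total = 116.4656 - 6.3241 = 110.1415


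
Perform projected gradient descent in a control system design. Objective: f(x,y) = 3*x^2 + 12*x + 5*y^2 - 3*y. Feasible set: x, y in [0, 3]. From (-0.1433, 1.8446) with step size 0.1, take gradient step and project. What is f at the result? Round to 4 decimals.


Step 1: Compute gradient at (-0.1433, 1.8446).
grad_x = 2*3*-0.1433 + 12 = 11.1402
grad_y = 2*5*1.8446 - 3 = 15.446
Step 2: Gradient step.
x_raw = -0.1433 - 0.1*11.1402 = -1.2573
y_raw = 1.8446 - 0.1*15.446 = 0.3
Step 3: Project onto [0, 3].
x_proj = clip(-1.2573) = 0.0
y_proj = clip(0.3) = 0.3
Step 4: Evaluate f.
f(0.0, 0.3) = -0.45


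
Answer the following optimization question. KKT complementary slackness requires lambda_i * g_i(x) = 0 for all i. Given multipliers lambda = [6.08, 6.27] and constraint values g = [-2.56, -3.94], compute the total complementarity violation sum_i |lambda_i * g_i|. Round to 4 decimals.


KKT complementary slackness check:
lambda_1 * g_1 = 6.08 * -2.56 = -15.5648
lambda_2 * g_2 = 6.27 * -3.94 = -24.7038
Total violation = 15.5648 + 24.7038 = 40.2686


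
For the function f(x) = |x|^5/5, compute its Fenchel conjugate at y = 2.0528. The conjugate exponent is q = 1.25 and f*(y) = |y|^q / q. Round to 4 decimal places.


The conjugate exponent q satisfies 1/p + 1/q = 1.
p = 5, so q = 5/(5 - 1) = 1.25
|y|^q = 2.0528^1.25 = 2.4572
f*(2.0528) = 2.4572 / 1.25 = 1.9657


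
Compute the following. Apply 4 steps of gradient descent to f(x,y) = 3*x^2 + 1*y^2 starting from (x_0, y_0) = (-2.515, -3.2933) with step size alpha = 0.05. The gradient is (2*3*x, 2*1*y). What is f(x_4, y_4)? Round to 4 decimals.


Gradient descent on f(x,y) = 3*x^2 + 1*y^2.
Starting point: (-2.515, -3.2933), alpha = 0.05
Step 1: grad_x = 2*3*-2.515 = -15.09, grad_y = 2*1*-3.2933 = -6.5866
  x_1 = -2.515 - 0.05*-15.09 = -1.7605
  y_1 = -3.2933 - 0.05*-6.5866 = -2.964
Step 2: grad_x = 2*3*-1.7605 = -10.563, grad_y = 2*1*-2.964 = -5.9279
  x_2 = -1.7605 - 0.05*-10.563 = -1.2324
  y_2 = -2.964 - 0.05*-5.9279 = -2.6676
Step 3: grad_x = 2*3*-1.2324 = -7.3941, grad_y = 2*1*-2.6676 = -5.3351
  x_3 = -1.2324 - 0.05*-7.3941 = -0.8626
  y_3 = -2.6676 - 0.05*-5.3351 = -2.4008
Step 4: grad_x = 2*3*-0.8626 = -5.1759, grad_y = 2*1*-2.4008 = -4.8016
  x_4 = -0.8626 - 0.05*-5.1759 = -0.6039
  y_4 = -2.4008 - 0.05*-4.8016 = -2.1607
f(-0.6039, -2.1607) = 3*(-0.6039)^2 + 1*(-2.1607)^2 = 5.7627


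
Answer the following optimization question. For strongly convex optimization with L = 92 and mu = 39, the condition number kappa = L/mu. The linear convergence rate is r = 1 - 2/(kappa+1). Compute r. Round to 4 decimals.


Step 1: Compute the condition number.
kappa = L/mu = 92/39 = 2.359
Step 2: Compute the convergence rate.
r = 1 - 2/(kappa + 1) = 1 - 2*mu/(L + mu) = (L - mu)/(L + mu) = 53/131 = 0.4046


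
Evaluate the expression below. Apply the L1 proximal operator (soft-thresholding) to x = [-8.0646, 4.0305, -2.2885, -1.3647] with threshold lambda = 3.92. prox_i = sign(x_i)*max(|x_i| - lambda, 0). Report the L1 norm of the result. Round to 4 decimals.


Soft-thresholding with lambda = 3.92:
prox(-8.0646) = sign(-8.0646)*max(|-8.0646| - 3.92, 0) = -4.1446
prox(4.0305) = sign(4.0305)*max(|4.0305| - 3.92, 0) = 0.1105
prox(-2.2885) = sign(-2.2885)*max(|-2.2885| - 3.92, 0) = 0.0
prox(-1.3647) = sign(-1.3647)*max(|-1.3647| - 3.92, 0) = 0.0
prox(x) = [-4.1446, 0.1105, 0.0, 0.0]
||prox(x)||_1 = 4.1446 + 0.1105 + 0.0 + 0.0 = 4.2551


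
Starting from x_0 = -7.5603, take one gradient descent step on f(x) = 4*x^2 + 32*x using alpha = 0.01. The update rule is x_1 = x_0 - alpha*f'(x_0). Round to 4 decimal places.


We compute the gradient at x_0 and apply the update.
f'(x) = 8*x + 32
f'(-7.5603) = 8*-7.5603 + 32 = -28.4824
x_1 = -7.5603 - 0.01*-28.4824 = -7.2755


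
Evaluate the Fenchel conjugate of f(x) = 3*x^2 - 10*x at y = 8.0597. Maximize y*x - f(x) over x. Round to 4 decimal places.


f*(y) = sup_x {y*x - a*x^2 - b*x} = sup_x {(y-b)*x - a*x^2}
FOC: (y - b) - 2a*x = 0 => x* = (y - b)/(2a)
x* = (8.0597 + 10)/(2*3) = 3.01
f*(8.0597) = (y-b)^2/(4a) = (8.0597 + 10)^2/(4*3)
= 326.1528/12 = 27.1794


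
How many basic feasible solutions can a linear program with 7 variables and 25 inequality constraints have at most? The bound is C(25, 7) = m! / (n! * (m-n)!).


Each vertex corresponds to some choice of n active constraints out of m, so the number of vertices is at most C(m, n) = m! / (n!(m-n)!).
m = 25, n = 7
Numerator: 25 * 24 * 23 * 22 * 21 * 20 * 19
Denominator: 7! = 5040
C(25, 7) = 480700


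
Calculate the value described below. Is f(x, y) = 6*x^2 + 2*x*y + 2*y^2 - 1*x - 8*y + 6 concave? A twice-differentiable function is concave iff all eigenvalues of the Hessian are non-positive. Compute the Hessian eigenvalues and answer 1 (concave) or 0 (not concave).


The Hessian of f(x,y) = 6*x^2 + 2*x*y + 2*y^2 - 1*x - 8*y + 6 is:
H = [[12, 2], [2, 4]]
Trace = 12 + 4 = 16
Determinant = 12*4 - (2)^2 = 44
Discriminant = (16)^2 - 4*44 = 80.0
Eigenvalues: lambda_1 = 3.5279, lambda_2 = 12.4721
The function is not concave.

0


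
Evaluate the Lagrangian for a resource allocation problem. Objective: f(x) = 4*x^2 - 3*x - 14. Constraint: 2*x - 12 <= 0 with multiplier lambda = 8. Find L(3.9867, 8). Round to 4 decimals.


Step 1: Evaluate f(x).
f(3.9867) = 4*3.9867^2 - 3*3.9867 - 14 = 37.615
Step 2: Evaluate g(x).
g(3.9867) = 2*3.9867 - 12 = -4.0266
Step 3: Compute Lagrangian.
L = 37.615 + 8*-4.0266 = 5.4022


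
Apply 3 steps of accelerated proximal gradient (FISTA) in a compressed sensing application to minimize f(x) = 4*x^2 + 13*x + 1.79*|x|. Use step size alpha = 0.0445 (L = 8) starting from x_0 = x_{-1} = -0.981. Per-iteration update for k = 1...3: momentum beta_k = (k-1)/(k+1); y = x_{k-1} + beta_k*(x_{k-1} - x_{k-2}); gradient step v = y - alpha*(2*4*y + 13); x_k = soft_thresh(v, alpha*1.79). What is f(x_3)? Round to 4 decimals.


FISTA on f(x) = 4*x^2 + 13*x + 1.79*|x|
L = 8, alpha = 0.0445
Iteration 1: beta = 0.0, y = -0.981 + 0.0*(-0.981 + 0.981) = -0.981
  grad(y) = 5.152, v = y - alpha*grad = -1.2103
  prox(v) = soft_thresh(-1.2103, 0.0797) = -1.1306
Iteration 2: beta = 0.3333, y = -1.1306 + 0.3333*(-1.1306 + 0.981) = -1.1805
  grad(y) = 3.5562, v = y - alpha*grad = -1.3387
  prox(v) = soft_thresh(-1.3387, 0.0797) = -1.2591
Iteration 3: beta = 0.5, y = -1.2591 + 0.5*(-1.2591 + 1.1306) = -1.3233
  grad(y) = 2.4136, v = y - alpha*grad = -1.4307
  prox(v) = soft_thresh(-1.4307, 0.0797) = -1.3511
f(x_3) = 4*(-1.3511)^2 + 13*(-1.3511) + 1.79*|-1.3511| = -7.8439


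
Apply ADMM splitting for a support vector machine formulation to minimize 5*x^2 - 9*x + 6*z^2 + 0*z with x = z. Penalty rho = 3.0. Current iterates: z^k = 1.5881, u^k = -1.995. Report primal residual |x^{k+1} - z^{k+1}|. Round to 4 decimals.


ADMM iteration with rho = 3.0, z^k = 1.5881, u^k = -1.995
Step 1: x-update.
Minimize 5*x^2 - 9*x + (3.0/2)*(x - 1.5881 - 1.995)^2
FOC: (2*5 + 3.0)*x = 9 + 3.0*(1.5881 + 1.995)
x^{k+1} = 1.5192
Step 2: z-update.
Minimize 6*z^2 + 0*z + (3.0/2)*(1.5192 - z - 1.995)^2
FOC: (2*6 + 3.0)*z = 0 + 3.0*(1.5192 - 1.995)
z^{k+1} = -0.0952
Step 3: u-update.
u^{k+1} = -1.995 + 1.5192 + 0.0952 = -0.3807
Step 4: Primal residual = |1.5192 + 0.0952| = 1.6143


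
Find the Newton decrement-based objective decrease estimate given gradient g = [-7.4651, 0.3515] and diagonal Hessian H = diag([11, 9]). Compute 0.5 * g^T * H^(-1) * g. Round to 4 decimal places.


Step 1: H is diagonal, so H^(-1) * g = [-0.6786, 0.0391].
Step 2: g^T H^(-1) g = sum_i g_i^2 / H_ii
  = (-7.4651)^2/11 + (0.3515)^2/9
  = 5.0662 + 0.0137 = 5.0799
Step 3: Objective decrease = 0.5 * g^T H^(-1) g = 2.5399


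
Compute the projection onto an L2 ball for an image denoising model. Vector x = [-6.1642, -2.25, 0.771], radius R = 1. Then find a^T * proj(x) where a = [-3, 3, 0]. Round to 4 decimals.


Step 1: Compute ||x|| (intermediates to 6 decimals).
||x|| = sqrt((-6.1642)^2 + (-2.25)^2 + 0.771^2) = 6.60714
Step 2: Project.
Since ||x|| > R, scale = R/||x|| = 1/6.60714 = 0.151351, proj(x) = scale * x
proj(x) = [-0.932958, -0.34054, 0.116692]
Step 3: Dot product.
a^T * proj(x) = -3*(-0.932958) + 3*(-0.34054) + 0*0.116692 = 1.7773


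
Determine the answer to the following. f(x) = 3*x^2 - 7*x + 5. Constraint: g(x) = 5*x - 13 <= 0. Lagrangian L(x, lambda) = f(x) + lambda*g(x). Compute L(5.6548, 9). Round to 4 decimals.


Step 1: Evaluate f(x).
f(5.6548) = 3*5.6548^2 - 7*5.6548 + 5 = 61.3467
Step 2: Evaluate g(x).
g(5.6548) = 5*5.6548 - 13 = 15.274
Step 3: Compute Lagrangian.
L = 61.3467 + 9*15.274 = 198.8127


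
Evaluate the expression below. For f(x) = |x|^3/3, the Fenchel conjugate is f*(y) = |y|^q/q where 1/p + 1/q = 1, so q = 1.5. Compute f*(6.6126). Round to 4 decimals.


The conjugate exponent q satisfies 1/p + 1/q = 1.
p = 3, so q = 3/(3 - 1) = 1.5
|y|^q = 6.6126^1.5 = 17.0043
f*(6.6126) = 17.0043 / 1.5 = 11.3362


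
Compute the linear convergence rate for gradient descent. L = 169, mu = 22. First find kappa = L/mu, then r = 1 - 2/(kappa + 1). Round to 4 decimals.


Step 1: Compute the condition number.
kappa = L/mu = 169/22 = 7.6818
Step 2: Compute the convergence rate.
r = 1 - 2/(kappa + 1) = 1 - 2*mu/(L + mu) = (L - mu)/(L + mu) = 147/191 = 0.7696


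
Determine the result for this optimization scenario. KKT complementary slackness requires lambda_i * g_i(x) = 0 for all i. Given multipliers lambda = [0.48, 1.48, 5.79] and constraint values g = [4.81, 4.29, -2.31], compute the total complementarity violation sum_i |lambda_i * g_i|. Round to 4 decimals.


KKT complementary slackness check:
lambda_1 * g_1 = 0.48 * 4.81 = 2.3088
lambda_2 * g_2 = 1.48 * 4.29 = 6.3492
lambda_3 * g_3 = 5.79 * -2.31 = -13.3749
Total violation = 2.3088 + 6.3492 + 13.3749 = 22.0329


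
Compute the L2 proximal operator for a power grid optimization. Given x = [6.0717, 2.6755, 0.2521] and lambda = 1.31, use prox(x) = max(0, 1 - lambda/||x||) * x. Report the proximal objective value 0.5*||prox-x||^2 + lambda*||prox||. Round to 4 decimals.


Step 1: Compute ||x||.
||x|| = 6.6398
Step 2: Compute scaling factor.
scale = max(0, 1 - 1.31/6.6398) = 0.8027
Step 3: prox(x) = [4.8738, 2.1476, 0.2024]
||prox(x)|| = 5.3298
Step 4: Proximal objective.
0.5*||prox-x||^2 = 0.8581
lambda*||prox|| = 6.982
Total = 7.8401


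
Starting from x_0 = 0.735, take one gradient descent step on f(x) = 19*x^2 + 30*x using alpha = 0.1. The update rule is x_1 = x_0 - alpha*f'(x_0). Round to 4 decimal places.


We compute the gradient at x_0 and apply the update.
f'(x) = 38*x + 30
f'(0.735) = 38*0.735 + 30 = 57.93
x_1 = 0.735 - 0.1*57.93 = -5.058


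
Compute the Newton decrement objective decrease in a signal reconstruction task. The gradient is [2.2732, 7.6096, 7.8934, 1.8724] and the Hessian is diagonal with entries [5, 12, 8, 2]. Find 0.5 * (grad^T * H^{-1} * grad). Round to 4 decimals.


Step 1: H is diagonal, so H^(-1) * g = [0.4546, 0.6341, 0.9867, 0.9362].
Step 2: g^T H^(-1) g = sum_i g_i^2 / H_ii
  = (2.2732)^2/5 + (7.6096)^2/12 + (7.8934)^2/8 + (1.8724)^2/2
  = 1.0335 + 4.8255 + 7.7882 + 1.7529 = 15.4001
Step 3: Objective decrease = 0.5 * g^T H^(-1) g = 7.7001


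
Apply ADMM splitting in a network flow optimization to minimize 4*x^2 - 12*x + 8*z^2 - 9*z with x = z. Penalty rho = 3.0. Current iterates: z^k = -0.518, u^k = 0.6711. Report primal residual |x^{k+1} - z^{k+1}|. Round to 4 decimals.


ADMM iteration with rho = 3.0, z^k = -0.518, u^k = 0.6711
Step 1: x-update.
Minimize 4*x^2 - 12*x + (3.0/2)*(x + 0.518 + 0.6711)^2
FOC: (2*4 + 3.0)*x = 12 + 3.0*(-0.518 - 0.6711)
x^{k+1} = 0.7666
Step 2: z-update.
Minimize 8*z^2 - 9*z + (3.0/2)*(0.7666 - z + 0.6711)^2
FOC: (2*8 + 3.0)*z = 9 + 3.0*(0.7666 + 0.6711)
z^{k+1} = 0.7007
Step 3: u-update.
u^{k+1} = 0.6711 + 0.7666 - 0.7007 = 0.737
Step 4: Primal residual = |0.7666 - 0.7007| = 0.0659


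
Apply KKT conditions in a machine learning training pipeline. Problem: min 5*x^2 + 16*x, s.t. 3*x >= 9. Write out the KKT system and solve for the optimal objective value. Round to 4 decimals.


Step 1: Try lambda = 0 (constraint inactive).
x_unc = -16/(2*5) = -1.6
Check: 3*-1.6 = -4.8 < 9 -- violated!
Step 2: Constraint must be active: 3*x = 9
x* = 9/3 = 3.0
lambda = (2*5*3.0 + 16)/3 = 15.3333
Step 3: Compute optimal value.
f(x*) = 5*3.0^2 + 16*3.0 = 93.0


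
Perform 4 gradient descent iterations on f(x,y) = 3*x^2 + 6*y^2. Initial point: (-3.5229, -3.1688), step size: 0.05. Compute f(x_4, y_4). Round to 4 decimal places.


Gradient descent on f(x,y) = 3*x^2 + 6*y^2.
Starting point: (-3.5229, -3.1688), alpha = 0.05
Step 1: grad_x = 2*3*-3.5229 = -21.1374, grad_y = 2*6*-3.1688 = -38.0256
  x_1 = -3.5229 - 0.05*-21.1374 = -2.466
  y_1 = -3.1688 - 0.05*-38.0256 = -1.2675
Step 2: grad_x = 2*3*-2.466 = -14.7962, grad_y = 2*6*-1.2675 = -15.2102
  x_2 = -2.466 - 0.05*-14.7962 = -1.7262
  y_2 = -1.2675 - 0.05*-15.2102 = -0.507
Step 3: grad_x = 2*3*-1.7262 = -10.3573, grad_y = 2*6*-0.507 = -6.0841
  x_3 = -1.7262 - 0.05*-10.3573 = -1.2084
  y_3 = -0.507 - 0.05*-6.0841 = -0.2028
Step 4: grad_x = 2*3*-1.2084 = -7.2501, grad_y = 2*6*-0.2028 = -2.4336
  x_4 = -1.2084 - 0.05*-7.2501 = -0.8458
  y_4 = -0.2028 - 0.05*-2.4336 = -0.0811
f(-0.8458, -0.0811) = 3*(-0.8458)^2 + 6*(-0.0811)^2 = 2.1859


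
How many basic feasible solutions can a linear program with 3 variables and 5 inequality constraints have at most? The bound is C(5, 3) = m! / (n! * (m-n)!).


Each vertex corresponds to some choice of n active constraints out of m, so the number of vertices is at most C(m, n) = m! / (n!(m-n)!).
m = 5, n = 3
Numerator: 5 * 4 * 3
Denominator: 3! = 6
C(5, 3) = 10


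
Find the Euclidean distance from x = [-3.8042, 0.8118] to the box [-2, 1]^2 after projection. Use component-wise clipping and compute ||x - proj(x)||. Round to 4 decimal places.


Project each component onto [-2, 1].
clip(-3.8042) = -2.0, clip(0.8118) = 0.8118
Projection = [-2.0, 0.8118]
Squared diffs: [3.2551, 0.0]
Distance = sqrt(3.2551) = 1.8042


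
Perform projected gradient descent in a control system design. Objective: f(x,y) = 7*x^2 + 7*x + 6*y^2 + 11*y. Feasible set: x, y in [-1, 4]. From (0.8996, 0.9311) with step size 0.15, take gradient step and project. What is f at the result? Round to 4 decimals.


Step 1: Compute gradient at (0.8996, 0.9311).
grad_x = 2*7*0.8996 + 7 = 19.5944
grad_y = 2*6*0.9311 + 11 = 22.1732
Step 2: Gradient step.
x_raw = 0.8996 - 0.15*19.5944 = -2.0396
y_raw = 0.9311 - 0.15*22.1732 = -2.3949
Step 3: Project onto [-1, 4].
x_proj = clip(-2.0396) = -1.0
y_proj = clip(-2.3949) = -1.0
Step 4: Evaluate f.
f(-1.0, -1.0) = -5.0


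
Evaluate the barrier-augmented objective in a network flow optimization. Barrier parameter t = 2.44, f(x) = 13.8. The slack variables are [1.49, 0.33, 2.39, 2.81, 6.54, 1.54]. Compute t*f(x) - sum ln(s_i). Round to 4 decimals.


Step 1: Compute log-barrier.
ln values: [0.3988, -1.1087, 0.8713, 1.0332, 1.8779, 0.4318]
phi = -(0.3988 - 1.1087 + 0.8713 + 1.0332 + 1.8779 + 0.4318) = -3.5043
Step 2: Compute augmented objective.
t*f(x) = 2.44*13.8 = 33.672
Total = 33.672 - 3.5043 = 30.1677


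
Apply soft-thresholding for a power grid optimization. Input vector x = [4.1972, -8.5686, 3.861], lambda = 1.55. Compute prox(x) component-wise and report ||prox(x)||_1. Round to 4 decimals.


Soft-thresholding with lambda = 1.55:
prox(4.1972) = sign(4.1972)*max(|4.1972| - 1.55, 0) = 2.6472
prox(-8.5686) = sign(-8.5686)*max(|-8.5686| - 1.55, 0) = -7.0186
prox(3.861) = sign(3.861)*max(|3.861| - 1.55, 0) = 2.311
prox(x) = [2.6472, -7.0186, 2.311]
||prox(x)||_1 = 2.6472 + 7.0186 + 2.311 = 11.9768


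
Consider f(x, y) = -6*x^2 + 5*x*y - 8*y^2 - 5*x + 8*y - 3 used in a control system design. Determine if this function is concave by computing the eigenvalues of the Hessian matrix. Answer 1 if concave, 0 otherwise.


The Hessian of f(x,y) = -6*x^2 + 5*x*y - 8*y^2 - 5*x + 8*y - 3 is:
H = [[-12, 5], [5, -16]]
Trace = -12 - 16 = -28
Determinant = -12*-16 - (5)^2 = 167
Discriminant = (-28)^2 - 4*167 = 116.0
Eigenvalues: lambda_1 = -19.3852, lambda_2 = -8.6148
The function is concave.

1


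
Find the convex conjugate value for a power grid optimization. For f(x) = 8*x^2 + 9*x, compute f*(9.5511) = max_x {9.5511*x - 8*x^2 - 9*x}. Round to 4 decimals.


f*(y) = sup_x {y*x - a*x^2 - b*x} = sup_x {(y-b)*x - a*x^2}
FOC: (y - b) - 2a*x = 0 => x* = (y - b)/(2a)
x* = (9.5511 - 9)/(2*8) = 0.0344
f*(9.5511) = (y-b)^2/(4a) = (9.5511 - 9)^2/(4*8)
= 0.3037/32 = 0.0095


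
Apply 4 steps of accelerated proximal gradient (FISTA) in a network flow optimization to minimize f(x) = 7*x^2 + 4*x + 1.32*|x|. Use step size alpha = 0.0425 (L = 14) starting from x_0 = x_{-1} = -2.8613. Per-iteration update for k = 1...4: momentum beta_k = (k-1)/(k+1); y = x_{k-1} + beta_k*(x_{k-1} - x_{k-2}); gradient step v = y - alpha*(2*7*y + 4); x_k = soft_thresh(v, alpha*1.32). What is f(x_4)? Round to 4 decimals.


FISTA on f(x) = 7*x^2 + 4*x + 1.32*|x|
L = 14, alpha = 0.0425
Iteration 1: beta = 0.0, y = -2.8613 + 0.0*(-2.8613 + 2.8613) = -2.8613
  grad(y) = -36.0582, v = y - alpha*grad = -1.3288
  prox(v) = soft_thresh(-1.3288, 0.0561) = -1.2727
Iteration 2: beta = 0.3333, y = -1.2727 + 0.3333*(-1.2727 + 2.8613) = -0.7432
  grad(y) = -6.4048, v = y - alpha*grad = -0.471
  prox(v) = soft_thresh(-0.471, 0.0561) = -0.4149
Iteration 3: beta = 0.5, y = -0.4149 + 0.5*(-0.4149 + 1.2727) = 0.014
  grad(y) = 4.1963, v = y - alpha*grad = -0.1643
  prox(v) = soft_thresh(-0.1643, 0.0561) = -0.1082
Iteration 4: beta = 0.6, y = -0.1082 + 0.6*(-0.1082 + 0.4149) = 0.0758
  grad(y) = 5.0609, v = y - alpha*grad = -0.1393
  prox(v) = soft_thresh(-0.1393, 0.0561) = -0.0832
f(x_4) = 7*(-0.0832)^2 + 4*(-0.0832) + 1.32*|-0.0832| = -0.1745


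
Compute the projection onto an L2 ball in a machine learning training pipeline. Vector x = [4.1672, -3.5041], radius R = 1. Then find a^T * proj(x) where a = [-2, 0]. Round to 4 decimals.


Step 1: Compute ||x|| (intermediates to 6 decimals).
||x|| = sqrt(4.1672^2 + (-3.5041)^2) = 5.444655
Step 2: Project.
Since ||x|| > R, scale = R/||x|| = 1/5.444655 = 0.183666, proj(x) = scale * x
proj(x) = [0.765373, -0.643584]
Step 3: Dot product.
a^T * proj(x) = -2*0.765373 + 0*(-0.643584) = -1.5307


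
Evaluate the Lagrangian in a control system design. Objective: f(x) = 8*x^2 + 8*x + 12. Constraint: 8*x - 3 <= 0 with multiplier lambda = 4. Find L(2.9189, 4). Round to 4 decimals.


Step 1: Evaluate f(x).
f(2.9189) = 8*2.9189^2 + 8*2.9189 + 12 = 103.511
Step 2: Evaluate g(x).
g(2.9189) = 8*2.9189 - 3 = 20.3512
Step 3: Compute Lagrangian.
L = 103.511 + 4*20.3512 = 184.9158


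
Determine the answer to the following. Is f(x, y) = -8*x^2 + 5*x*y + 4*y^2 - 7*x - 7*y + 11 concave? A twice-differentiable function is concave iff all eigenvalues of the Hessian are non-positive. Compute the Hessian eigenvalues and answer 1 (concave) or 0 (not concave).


The Hessian of f(x,y) = -8*x^2 + 5*x*y + 4*y^2 - 7*x - 7*y + 11 is:
H = [[-16, 5], [5, 8]]
Trace = -16 + 8 = -8
Determinant = -16*8 - (5)^2 = -153
Discriminant = (-8)^2 - 4*-153 = 676.0
Eigenvalues: lambda_1 = -17.0, lambda_2 = 9.0
The function is not concave.

0


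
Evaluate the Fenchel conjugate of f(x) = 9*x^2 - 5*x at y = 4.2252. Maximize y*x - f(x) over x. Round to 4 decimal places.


f*(y) = sup_x {y*x - a*x^2 - b*x} = sup_x {(y-b)*x - a*x^2}
FOC: (y - b) - 2a*x = 0 => x* = (y - b)/(2a)
x* = (4.2252 + 5)/(2*9) = 0.5125
f*(4.2252) = (y-b)^2/(4a) = (4.2252 + 5)^2/(4*9)
= 85.1043/36 = 2.364


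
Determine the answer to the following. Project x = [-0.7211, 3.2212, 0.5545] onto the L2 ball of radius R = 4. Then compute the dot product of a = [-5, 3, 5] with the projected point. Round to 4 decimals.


Step 1: Compute ||x|| (intermediates to 6 decimals).
||x|| = sqrt((-0.7211)^2 + 3.2212^2 + 0.5545^2) = 3.347176
Step 2: Project.
Since ||x|| <= R, proj = x (no scaling needed).
proj(x) = [-0.7211, 3.2212, 0.5545]
Step 3: Dot product.
a^T * proj(x) = -5*(-0.7211) + 3*3.2212 + 5*0.5545 = 16.0416


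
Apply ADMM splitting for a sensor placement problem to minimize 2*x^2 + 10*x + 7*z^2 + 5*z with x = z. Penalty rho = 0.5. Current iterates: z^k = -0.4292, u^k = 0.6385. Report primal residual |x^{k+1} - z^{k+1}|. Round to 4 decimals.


ADMM iteration with rho = 0.5, z^k = -0.4292, u^k = 0.6385
Step 1: x-update.
Minimize 2*x^2 + 10*x + (0.5/2)*(x + 0.4292 + 0.6385)^2
FOC: (2*2 + 0.5)*x = -10 + 0.5*(-0.4292 - 0.6385)
x^{k+1} = -2.3409
Step 2: z-update.
Minimize 7*z^2 + 5*z + (0.5/2)*(-2.3409 - z + 0.6385)^2
FOC: (2*7 + 0.5)*z = -5 + 0.5*(-2.3409 + 0.6385)
z^{k+1} = -0.4035
Step 3: u-update.
u^{k+1} = 0.6385 - 2.3409 + 0.4035 = -1.2988
Step 4: Primal residual = |-2.3409 + 0.4035| = 1.9373


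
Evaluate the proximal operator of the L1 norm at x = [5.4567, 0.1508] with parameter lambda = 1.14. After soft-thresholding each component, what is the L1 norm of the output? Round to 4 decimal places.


Soft-thresholding with lambda = 1.14:
prox(5.4567) = sign(5.4567)*max(|5.4567| - 1.14, 0) = 4.3167
prox(0.1508) = sign(0.1508)*max(|0.1508| - 1.14, 0) = 0.0
prox(x) = [4.3167, 0.0]
||prox(x)||_1 = 4.3167 + 0.0 = 4.3167


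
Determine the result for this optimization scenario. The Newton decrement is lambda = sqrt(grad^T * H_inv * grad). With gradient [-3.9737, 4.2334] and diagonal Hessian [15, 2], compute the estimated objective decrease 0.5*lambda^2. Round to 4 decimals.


Step 1: H is diagonal, so H^(-1) * g = [-0.2649, 2.1167].
Step 2: g^T H^(-1) g = sum_i g_i^2 / H_ii
  = (-3.9737)^2/15 + (4.2334)^2/2
  = 1.0527 + 8.9608 = 10.0135
Step 3: Objective decrease = 0.5 * g^T H^(-1) g = 5.0068


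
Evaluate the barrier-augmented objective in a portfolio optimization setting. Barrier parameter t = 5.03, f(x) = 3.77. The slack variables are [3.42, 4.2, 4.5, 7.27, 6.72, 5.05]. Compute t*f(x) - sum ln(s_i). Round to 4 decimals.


Step 1: Compute log-barrier.
ln values: [1.2296, 1.4351, 1.5041, 1.9838, 1.9051, 1.6194]
phi = -(1.2296 + 1.4351 + 1.5041 + 1.9838 + 1.9051 + 1.6194) = -9.677
Step 2: Compute augmented objective.
t*f(x) = 5.03*3.77 = 18.9631
Total = 18.9631 - 9.677 = 9.2861


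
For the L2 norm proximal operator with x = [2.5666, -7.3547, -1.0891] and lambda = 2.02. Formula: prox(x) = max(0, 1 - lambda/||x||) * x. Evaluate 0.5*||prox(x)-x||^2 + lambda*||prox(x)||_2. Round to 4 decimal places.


Step 1: Compute ||x||.
||x|| = 7.8654
Step 2: Compute scaling factor.
scale = max(0, 1 - 2.02/7.8654) = 0.7432
Step 3: prox(x) = [1.9074, -5.4659, -0.8094]
||prox(x)|| = 5.8454
Step 4: Proximal objective.
0.5*||prox-x||^2 = 2.0402
lambda*||prox|| = 11.8077
Total = 13.848


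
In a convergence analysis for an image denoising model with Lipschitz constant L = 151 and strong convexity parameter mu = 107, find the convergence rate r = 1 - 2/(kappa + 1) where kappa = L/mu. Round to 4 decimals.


Step 1: Compute the condition number.
kappa = L/mu = 151/107 = 1.4112
Step 2: Compute the convergence rate.
r = 1 - 2/(kappa + 1) = 1 - 2*mu/(L + mu) = (L - mu)/(L + mu) = 44/258 = 0.1705


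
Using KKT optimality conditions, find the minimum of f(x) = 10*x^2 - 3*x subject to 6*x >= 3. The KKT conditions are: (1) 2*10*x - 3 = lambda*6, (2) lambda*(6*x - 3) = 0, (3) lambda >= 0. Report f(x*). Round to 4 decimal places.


Step 1: Try lambda = 0 (constraint inactive).
x_unc = 3/(2*10) = 0.15
Check: 6*0.15 = 0.9 < 3 -- violated!
Step 2: Constraint must be active: 6*x = 3
x* = 3/6 = 0.5
lambda = (2*10*0.5 - 3)/6 = 1.1667
Step 3: Compute optimal value.
f(x*) = 10*0.5^2 - 3*0.5 = 1.0


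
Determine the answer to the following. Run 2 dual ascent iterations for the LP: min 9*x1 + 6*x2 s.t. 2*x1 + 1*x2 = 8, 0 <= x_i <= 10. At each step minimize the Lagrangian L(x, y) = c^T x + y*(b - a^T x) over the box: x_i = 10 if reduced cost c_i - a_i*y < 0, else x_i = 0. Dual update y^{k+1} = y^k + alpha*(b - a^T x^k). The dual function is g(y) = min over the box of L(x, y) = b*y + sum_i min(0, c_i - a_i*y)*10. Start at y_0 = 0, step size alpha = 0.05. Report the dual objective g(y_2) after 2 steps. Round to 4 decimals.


Dual ascent for LP: min 9*x1 + 6*x2, 2*x1 + 1*x2 = 8, 0 <= x_i <= 10
Step 1: y^k = 0.0, reduced costs: (9.0, 6.0)
  x^k = (0.0, 0.0), subgradient = b - a^T x = 8.0
  y^{k+1} = 0.0 + 0.05*8.0 = 0.4
Step 2: y^k = 0.4, reduced costs: (8.2, 5.6)
  x^k = (0.0, 0.0), subgradient = b - a^T x = 8.0
  y^{k+1} = 0.4 + 0.05*8.0 = 0.8
Dual objective at y_2 = 0.8: reduced costs (7.4, 5.2), box minimizer x = (0.0, 0.0)
g(y_2) = b*y + (c1 - a1*y)*x1 + (c2 - a2*y)*x2 = 8*0.8 + 7.4*0.0 + 5.2*0.0 = 6.4 + 0.0 + 0.0 = 6.4


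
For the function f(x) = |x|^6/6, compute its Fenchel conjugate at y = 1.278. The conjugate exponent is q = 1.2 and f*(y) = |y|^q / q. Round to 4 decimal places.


The conjugate exponent q satisfies 1/p + 1/q = 1.
p = 6, so q = 6/(6 - 1) = 1.2
|y|^q = 1.278^1.2 = 1.3423
f*(1.278) = 1.3423 / 1.2 = 1.1186


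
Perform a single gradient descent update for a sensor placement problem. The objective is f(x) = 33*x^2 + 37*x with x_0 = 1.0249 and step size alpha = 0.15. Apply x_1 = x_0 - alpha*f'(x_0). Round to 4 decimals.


We compute the gradient at x_0 and apply the update.
f'(x) = 66*x + 37
f'(1.0249) = 66*1.0249 + 37 = 104.6434
x_1 = 1.0249 - 0.15*104.6434 = -14.6716


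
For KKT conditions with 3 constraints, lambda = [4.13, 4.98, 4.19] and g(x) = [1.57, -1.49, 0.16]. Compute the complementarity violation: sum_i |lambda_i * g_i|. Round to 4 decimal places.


KKT complementary slackness check:
lambda_1 * g_1 = 4.13 * 1.57 = 6.4841
lambda_2 * g_2 = 4.98 * -1.49 = -7.4202
lambda_3 * g_3 = 4.19 * 0.16 = 0.6704
Total violation = 6.4841 + 7.4202 + 0.6704 = 14.5747


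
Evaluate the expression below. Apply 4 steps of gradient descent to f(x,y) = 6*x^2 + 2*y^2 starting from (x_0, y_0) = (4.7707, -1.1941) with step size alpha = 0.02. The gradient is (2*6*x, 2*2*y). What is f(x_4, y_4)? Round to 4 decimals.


Gradient descent on f(x,y) = 6*x^2 + 2*y^2.
Starting point: (4.7707, -1.1941), alpha = 0.02
Step 1: grad_x = 2*6*4.7707 = 57.2484, grad_y = 2*2*-1.1941 = -4.7764
  x_1 = 4.7707 - 0.02*57.2484 = 3.6257
  y_1 = -1.1941 - 0.02*-4.7764 = -1.0986
Step 2: grad_x = 2*6*3.6257 = 43.5088, grad_y = 2*2*-1.0986 = -4.3943
  x_2 = 3.6257 - 0.02*43.5088 = 2.7556
  y_2 = -1.0986 - 0.02*-4.3943 = -1.0107
Step 3: grad_x = 2*6*2.7556 = 33.0667, grad_y = 2*2*-1.0107 = -4.0427
  x_3 = 2.7556 - 0.02*33.0667 = 2.0942
  y_3 = -1.0107 - 0.02*-4.0427 = -0.9298
Step 4: grad_x = 2*6*2.0942 = 25.1307, grad_y = 2*2*-0.9298 = -3.7193
  x_4 = 2.0942 - 0.02*25.1307 = 1.5916
  y_4 = -0.9298 - 0.02*-3.7193 = -0.8554
f(1.5916, -0.8554) = 6*1.5916^2 + 2*(-0.8554)^2 = 16.6629


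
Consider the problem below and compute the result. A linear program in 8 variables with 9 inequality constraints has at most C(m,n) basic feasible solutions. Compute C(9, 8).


Each vertex corresponds to some choice of n active constraints out of m, so the number of vertices is at most C(m, n) = m! / (n!(m-n)!).
m = 9, n = 8
Numerator: 9 * 8 * 7 * 6 * 5 * 4 * 3 * 2
Denominator: 8! = 40320
C(9, 8) = 9


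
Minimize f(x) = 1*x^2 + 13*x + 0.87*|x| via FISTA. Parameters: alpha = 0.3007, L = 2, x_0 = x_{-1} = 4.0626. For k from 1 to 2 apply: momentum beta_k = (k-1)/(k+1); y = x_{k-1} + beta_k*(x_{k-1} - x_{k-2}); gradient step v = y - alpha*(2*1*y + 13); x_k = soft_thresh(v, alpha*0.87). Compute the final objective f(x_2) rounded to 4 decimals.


FISTA on f(x) = 1*x^2 + 13*x + 0.87*|x|
L = 2, alpha = 0.3007
Iteration 1: beta = 0.0, y = 4.0626 + 0.0*(4.0626 - 4.0626) = 4.0626
  grad(y) = 21.1252, v = y - alpha*grad = -2.2897
  prox(v) = soft_thresh(-2.2897, 0.2616) = -2.0281
Iteration 2: beta = 0.3333, y = -2.0281 + 0.3333*(-2.0281 - 4.0626) = -4.0584
  grad(y) = 4.8832, v = y - alpha*grad = -5.5268
  prox(v) = soft_thresh(-5.5268, 0.2616) = -5.2652
f(x_2) = 1*(-5.2652)^2 + 13*(-5.2652) + 0.87*|-5.2652| = -36.1445


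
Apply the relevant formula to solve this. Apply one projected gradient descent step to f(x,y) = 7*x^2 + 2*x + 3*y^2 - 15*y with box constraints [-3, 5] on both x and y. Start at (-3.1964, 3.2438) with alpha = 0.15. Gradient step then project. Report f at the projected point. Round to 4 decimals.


Step 1: Compute gradient at (-3.1964, 3.2438).
grad_x = 2*7*-3.1964 + 2 = -42.7496
grad_y = 2*3*3.2438 - 15 = 4.4628
Step 2: Gradient step.
x_raw = -3.1964 - 0.15*-42.7496 = 3.216
y_raw = 3.2438 - 0.15*4.4628 = 2.5744
Step 3: Project onto [-3, 5].
x_proj = clip(3.216) = 3.216
y_proj = clip(2.5744) = 2.5744
Step 4: Evaluate f.
f(3.216, 2.5744) = 60.0991


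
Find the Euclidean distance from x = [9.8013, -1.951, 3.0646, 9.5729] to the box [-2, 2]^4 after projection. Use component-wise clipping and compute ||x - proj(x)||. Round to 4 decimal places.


Project each component onto [-2, 2].
clip(9.8013) = 2.0, clip(-1.951) = -1.951, clip(3.0646) = 2.0, clip(9.5729) = 2.0
Projection = [2.0, -1.951, 2.0, 2.0]
Squared diffs: [60.8603, 0.0, 1.1334, 57.3488]
Distance = sqrt(119.3425) = 10.9244


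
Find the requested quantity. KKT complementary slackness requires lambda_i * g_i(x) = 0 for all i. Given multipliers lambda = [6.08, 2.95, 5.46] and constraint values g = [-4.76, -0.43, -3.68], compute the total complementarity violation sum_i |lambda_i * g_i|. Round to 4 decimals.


KKT complementary slackness check:
lambda_1 * g_1 = 6.08 * -4.76 = -28.9408
lambda_2 * g_2 = 2.95 * -0.43 = -1.2685
lambda_3 * g_3 = 5.46 * -3.68 = -20.0928
Total violation = 28.9408 + 1.2685 + 20.0928 = 50.3021


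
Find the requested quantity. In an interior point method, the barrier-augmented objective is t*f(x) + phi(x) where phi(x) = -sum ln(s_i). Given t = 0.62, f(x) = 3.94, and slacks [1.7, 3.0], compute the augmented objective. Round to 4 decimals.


Step 1: Compute log-barrier.
ln values: [0.5306, 1.0986]
phi = -(0.5306 + 1.0986) = -1.6292
Step 2: Compute augmented objective.
t*f(x) = 0.62*3.94 = 2.4428
Total = 2.4428 - 1.6292 = 0.8136


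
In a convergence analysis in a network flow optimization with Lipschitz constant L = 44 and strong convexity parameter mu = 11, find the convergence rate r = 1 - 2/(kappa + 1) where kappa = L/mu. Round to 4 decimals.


Step 1: Compute the condition number.
kappa = L/mu = 44/11 = 4.0
Step 2: Compute the convergence rate.
r = 1 - 2/(kappa + 1) = 1 - 2*mu/(L + mu) = (L - mu)/(L + mu) = 33/55 = 0.6


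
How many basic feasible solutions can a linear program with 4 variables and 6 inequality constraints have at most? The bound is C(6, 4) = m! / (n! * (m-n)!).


Each vertex corresponds to some choice of n active constraints out of m, so the number of vertices is at most C(m, n) = m! / (n!(m-n)!).
m = 6, n = 4
Numerator: 6 * 5 * 4 * 3
Denominator: 4! = 24
C(6, 4) = 15


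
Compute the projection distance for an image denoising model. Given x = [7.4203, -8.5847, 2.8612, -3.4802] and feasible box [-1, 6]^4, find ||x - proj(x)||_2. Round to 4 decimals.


Project each component onto [-1, 6].
clip(7.4203) = 6.0, clip(-8.5847) = -1.0, clip(2.8612) = 2.8612, clip(-3.4802) = -1.0
Projection = [6.0, -1.0, 2.8612, -1.0]
Squared diffs: [2.0173, 57.5277, 0.0, 6.1514]
Distance = sqrt(65.6964) = 8.1053


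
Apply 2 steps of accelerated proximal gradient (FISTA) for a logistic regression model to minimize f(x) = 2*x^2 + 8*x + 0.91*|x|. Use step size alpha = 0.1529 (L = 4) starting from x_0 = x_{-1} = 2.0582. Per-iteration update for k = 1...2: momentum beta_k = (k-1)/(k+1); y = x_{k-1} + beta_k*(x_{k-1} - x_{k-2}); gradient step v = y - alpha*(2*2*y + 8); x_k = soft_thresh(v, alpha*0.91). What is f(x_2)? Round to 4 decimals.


FISTA on f(x) = 2*x^2 + 8*x + 0.91*|x|
L = 4, alpha = 0.1529
Iteration 1: beta = 0.0, y = 2.0582 + 0.0*(2.0582 - 2.0582) = 2.0582
  grad(y) = 16.2328, v = y - alpha*grad = -0.4238
  prox(v) = soft_thresh(-0.4238, 0.1391) = -0.2847
Iteration 2: beta = 0.3333, y = -0.2847 + 0.3333*(-0.2847 - 2.0582) = -1.0656
  grad(y) = 3.7376, v = y - alpha*grad = -1.6371
  prox(v) = soft_thresh(-1.6371, 0.1391) = -1.4979
f(x_2) = 2*(-1.4979)^2 + 8*(-1.4979) + 0.91*|-1.4979| = -6.1327


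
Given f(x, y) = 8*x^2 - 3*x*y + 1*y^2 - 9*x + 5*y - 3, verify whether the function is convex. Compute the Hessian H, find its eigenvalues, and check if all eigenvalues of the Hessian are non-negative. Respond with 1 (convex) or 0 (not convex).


The Hessian of f(x,y) = 8*x^2 - 3*x*y + 1*y^2 - 9*x + 5*y - 3 is:
H = [[16, -3], [-3, 2]]
Trace = 16 + 2 = 18
Determinant = 16*2 - (-3)^2 = 23
Discriminant = (18)^2 - 4*23 = 232.0
Eigenvalues: lambda_1 = 1.3842, lambda_2 = 16.6158
The function is convex.

1


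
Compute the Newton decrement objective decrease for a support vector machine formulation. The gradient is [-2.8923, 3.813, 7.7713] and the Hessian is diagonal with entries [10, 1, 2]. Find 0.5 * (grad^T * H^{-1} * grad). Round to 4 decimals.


Step 1: H is diagonal, so H^(-1) * g = [-0.2892, 3.813, 3.8857].
Step 2: g^T H^(-1) g = sum_i g_i^2 / H_ii
  = (-2.8923)^2/10 + (3.813)^2/1 + (7.7713)^2/2
  = 0.8365 + 14.539 + 30.1966 = 45.5721
Step 3: Objective decrease = 0.5 * g^T H^(-1) g = 22.786


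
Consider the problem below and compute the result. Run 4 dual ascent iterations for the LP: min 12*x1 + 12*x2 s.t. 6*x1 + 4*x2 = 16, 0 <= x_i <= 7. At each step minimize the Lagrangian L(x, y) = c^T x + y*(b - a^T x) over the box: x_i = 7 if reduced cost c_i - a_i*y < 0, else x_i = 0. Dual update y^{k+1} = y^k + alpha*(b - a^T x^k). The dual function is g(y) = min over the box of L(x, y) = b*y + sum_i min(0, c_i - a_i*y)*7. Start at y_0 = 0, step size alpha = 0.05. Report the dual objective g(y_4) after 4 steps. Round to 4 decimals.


Dual ascent for LP: min 12*x1 + 12*x2, 6*x1 + 4*x2 = 16, 0 <= x_i <= 7
Step 1: y^k = 0.0, reduced costs: (12.0, 12.0)
  x^k = (0.0, 0.0), subgradient = b - a^T x = 16.0
  y^{k+1} = 0.0 + 0.05*16.0 = 0.8
Step 2: y^k = 0.8, reduced costs: (7.2, 8.8)
  x^k = (0.0, 0.0), subgradient = b - a^T x = 16.0
  y^{k+1} = 0.8 + 0.05*16.0 = 1.6
Step 3: y^k = 1.6, reduced costs: (2.4, 5.6)
  x^k = (0.0, 0.0), subgradient = b - a^T x = 16.0
  y^{k+1} = 1.6 + 0.05*16.0 = 2.4
Step 4: y^k = 2.4, reduced costs: (-2.4, 2.4)
  x^k = (7.0, 0.0), subgradient = b - a^T x = -26.0
  y^{k+1} = 2.4 + 0.05*-26.0 = 1.1
Dual objective at y_4 = 1.1: reduced costs (5.4, 7.6), box minimizer x = (0.0, 0.0)
g(y_4) = b*y + (c1 - a1*y)*x1 + (c2 - a2*y)*x2 = 16*1.1 + 5.4*0.0 + 7.6*0.0 = 17.6 + 0.0 + 0.0 = 17.6


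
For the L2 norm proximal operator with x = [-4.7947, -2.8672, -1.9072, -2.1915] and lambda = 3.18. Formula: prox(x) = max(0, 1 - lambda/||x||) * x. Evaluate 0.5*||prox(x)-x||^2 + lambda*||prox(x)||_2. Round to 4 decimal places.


Step 1: Compute ||x||.
||x|| = 6.2968
Step 2: Compute scaling factor.
scale = max(0, 1 - 3.18/6.2968) = 0.495
Step 3: prox(x) = [-2.3733, -1.4192, -0.944, -1.0848]
||prox(x)|| = 3.1168
Step 4: Proximal objective.
0.5*||prox-x||^2 = 5.0562
lambda*||prox|| = 9.9114
Total = 14.9677


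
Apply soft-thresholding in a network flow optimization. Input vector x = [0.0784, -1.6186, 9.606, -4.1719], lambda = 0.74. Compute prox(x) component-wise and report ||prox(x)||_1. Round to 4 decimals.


Soft-thresholding with lambda = 0.74:
prox(0.0784) = sign(0.0784)*max(|0.0784| - 0.74, 0) = 0.0
prox(-1.6186) = sign(-1.6186)*max(|-1.6186| - 0.74, 0) = -0.8786
prox(9.606) = sign(9.606)*max(|9.606| - 0.74, 0) = 8.866
prox(-4.1719) = sign(-4.1719)*max(|-4.1719| - 0.74, 0) = -3.4319
prox(x) = [0.0, -0.8786, 8.866, -3.4319]
||prox(x)||_1 = 0.0 + 0.8786 + 8.866 + 3.4319 = 13.1765


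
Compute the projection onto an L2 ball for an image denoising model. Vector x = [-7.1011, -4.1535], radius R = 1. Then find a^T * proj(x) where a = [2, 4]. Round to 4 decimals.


Step 1: Compute ||x|| (intermediates to 6 decimals).
||x|| = sqrt((-7.1011)^2 + (-4.1535)^2) = 8.226614
Step 2: Project.
Since ||x|| > R, scale = R/||x|| = 1/8.226614 = 0.121557, proj(x) = scale * x
proj(x) = [-0.863188, -0.504887]
Step 3: Dot product.
a^T * proj(x) = 2*(-0.863188) + 4*(-0.504887) = -3.7459


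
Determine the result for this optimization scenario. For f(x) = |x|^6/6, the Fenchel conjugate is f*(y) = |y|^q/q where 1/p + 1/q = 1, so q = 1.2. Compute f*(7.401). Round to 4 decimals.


The conjugate exponent q satisfies 1/p + 1/q = 1.
p = 6, so q = 6/(6 - 1) = 1.2
|y|^q = 7.401^1.2 = 11.0446
f*(7.401) = 11.0446 / 1.2 = 9.2038


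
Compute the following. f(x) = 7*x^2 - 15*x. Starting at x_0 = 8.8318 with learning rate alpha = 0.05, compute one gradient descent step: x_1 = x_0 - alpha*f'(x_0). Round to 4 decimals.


We compute the gradient at x_0 and apply the update.
f'(x) = 14*x - 15
f'(8.8318) = 14*8.8318 - 15 = 108.6452
x_1 = 8.8318 - 0.05*108.6452 = 3.3995


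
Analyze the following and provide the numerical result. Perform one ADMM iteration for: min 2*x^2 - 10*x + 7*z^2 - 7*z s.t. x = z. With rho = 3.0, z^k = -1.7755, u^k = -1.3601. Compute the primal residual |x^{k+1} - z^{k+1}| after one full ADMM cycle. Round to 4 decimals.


ADMM iteration with rho = 3.0, z^k = -1.7755, u^k = -1.3601
Step 1: x-update.
Minimize 2*x^2 - 10*x + (3.0/2)*(x + 1.7755 - 1.3601)^2
FOC: (2*2 + 3.0)*x = 10 + 3.0*(-1.7755 + 1.3601)
x^{k+1} = 1.2505
Step 2: z-update.
Minimize 7*z^2 - 7*z + (3.0/2)*(1.2505 - z - 1.3601)^2
FOC: (2*7 + 3.0)*z = 7 + 3.0*(1.2505 - 1.3601)
z^{k+1} = 0.3924
Step 3: u-update.
u^{k+1} = -1.3601 + 1.2505 - 0.3924 = -0.502
Step 4: Primal residual = |1.2505 - 0.3924| = 0.8581


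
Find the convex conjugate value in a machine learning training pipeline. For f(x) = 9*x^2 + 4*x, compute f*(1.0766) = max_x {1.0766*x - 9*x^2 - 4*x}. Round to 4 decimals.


f*(y) = sup_x {y*x - a*x^2 - b*x} = sup_x {(y-b)*x - a*x^2}
FOC: (y - b) - 2a*x = 0 => x* = (y - b)/(2a)
x* = (1.0766 - 4)/(2*9) = -0.1624
f*(1.0766) = (y-b)^2/(4a) = (1.0766 - 4)^2/(4*9)
= 8.5463/36 = 0.2374
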